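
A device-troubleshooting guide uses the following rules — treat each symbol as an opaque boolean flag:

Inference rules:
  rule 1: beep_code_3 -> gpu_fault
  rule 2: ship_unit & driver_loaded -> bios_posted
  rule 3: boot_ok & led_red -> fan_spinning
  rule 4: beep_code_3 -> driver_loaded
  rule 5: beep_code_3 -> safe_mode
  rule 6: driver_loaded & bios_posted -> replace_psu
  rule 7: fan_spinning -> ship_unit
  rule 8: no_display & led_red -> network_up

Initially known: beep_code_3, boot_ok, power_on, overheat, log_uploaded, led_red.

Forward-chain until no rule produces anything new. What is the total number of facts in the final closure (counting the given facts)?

13

Round 1 fires rule 1, rule 3, rule 4, rule 5, giving gpu_fault, fan_spinning, driver_loaded, safe_mode.
Round 2 fires rule 7, giving ship_unit.
Round 3 fires rule 2, giving bios_posted.
Round 4 fires rule 6, giving replace_psu.
Closure: {beep_code_3, bios_posted, boot_ok, driver_loaded, fan_spinning, gpu_fault, led_red, log_uploaded, overheat, power_on, replace_psu, safe_mode, ship_unit} — 13 facts.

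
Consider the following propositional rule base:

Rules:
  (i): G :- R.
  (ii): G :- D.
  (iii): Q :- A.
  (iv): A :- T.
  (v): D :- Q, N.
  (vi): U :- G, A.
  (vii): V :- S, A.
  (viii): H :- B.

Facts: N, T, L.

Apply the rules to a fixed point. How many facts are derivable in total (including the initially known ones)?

8

Round 1: (iv) [A :- T.]. New: A.
Round 2: (iii) [Q :- A.]. New: Q.
Round 3: (v) [D :- Q, N.]. New: D.
Round 4: (ii) [G :- D.]. New: G.
Round 5: (vi) [U :- G, A.]. New: U.
Closure: {A, D, G, L, N, Q, T, U} — 8 facts.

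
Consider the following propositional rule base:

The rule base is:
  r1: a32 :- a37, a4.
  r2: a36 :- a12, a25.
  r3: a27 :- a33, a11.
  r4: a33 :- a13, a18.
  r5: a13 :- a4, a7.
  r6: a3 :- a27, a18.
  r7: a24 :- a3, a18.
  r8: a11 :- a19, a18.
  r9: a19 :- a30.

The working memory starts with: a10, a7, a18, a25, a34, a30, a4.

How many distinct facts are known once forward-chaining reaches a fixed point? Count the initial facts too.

Round 1 — r5, r9, derive a13, a19.
Round 2 — r4, r8, derive a33, a11.
Round 3 — r3, derive a27.
Round 4 — r6, derive a3.
Round 5 — r7, derive a24.
Closure: {a10, a11, a13, a18, a19, a24, a25, a27, a3, a30, a33, a34, a4, a7} — 14 facts.

14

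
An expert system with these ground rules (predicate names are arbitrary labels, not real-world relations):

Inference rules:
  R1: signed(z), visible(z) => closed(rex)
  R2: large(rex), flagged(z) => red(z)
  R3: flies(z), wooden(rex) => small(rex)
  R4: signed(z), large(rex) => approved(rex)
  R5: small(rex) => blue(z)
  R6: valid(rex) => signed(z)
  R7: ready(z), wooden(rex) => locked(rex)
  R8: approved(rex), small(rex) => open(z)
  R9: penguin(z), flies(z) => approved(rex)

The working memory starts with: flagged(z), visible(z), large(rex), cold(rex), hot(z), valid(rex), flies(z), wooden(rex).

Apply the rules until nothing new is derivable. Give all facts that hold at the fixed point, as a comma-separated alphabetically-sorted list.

approved(rex), blue(z), closed(rex), cold(rex), flagged(z), flies(z), hot(z), large(rex), open(z), red(z), signed(z), small(rex), valid(rex), visible(z), wooden(rex)

Round 1 — R2, R3, R6, derive red(z), small(rex), signed(z).
Round 2 — R1, R4, R5, derive closed(rex), approved(rex), blue(z).
Round 3 — R8, derive open(z).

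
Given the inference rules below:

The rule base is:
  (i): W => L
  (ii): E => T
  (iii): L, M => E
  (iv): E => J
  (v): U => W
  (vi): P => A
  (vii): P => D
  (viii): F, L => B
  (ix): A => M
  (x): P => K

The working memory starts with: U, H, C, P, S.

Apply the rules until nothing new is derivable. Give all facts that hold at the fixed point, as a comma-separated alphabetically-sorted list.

Round 1: (v) [U => W]; (vi) [P => A]; (vii) [P => D]; (x) [P => K]. New: W, A, D, K.
Round 2: (i) [W => L]; (ix) [A => M]. New: L, M.
Round 3: (iii) [L, M => E]. New: E.
Round 4: (ii) [E => T]; (iv) [E => J]. New: T, J.

A, C, D, E, H, J, K, L, M, P, S, T, U, W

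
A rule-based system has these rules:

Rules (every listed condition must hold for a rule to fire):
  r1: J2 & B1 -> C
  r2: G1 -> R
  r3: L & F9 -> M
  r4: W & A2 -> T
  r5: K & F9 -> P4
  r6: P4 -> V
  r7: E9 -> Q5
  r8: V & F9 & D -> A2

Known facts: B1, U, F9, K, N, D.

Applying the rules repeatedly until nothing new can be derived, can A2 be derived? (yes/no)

Round 1: r5 [K & F9 -> P4]. New: P4.
Round 2: r6 [P4 -> V]. New: V.
Round 3: r8 [V & F9 & D -> A2]. New: A2.
A2 appears in round 3, so it is derivable.

yes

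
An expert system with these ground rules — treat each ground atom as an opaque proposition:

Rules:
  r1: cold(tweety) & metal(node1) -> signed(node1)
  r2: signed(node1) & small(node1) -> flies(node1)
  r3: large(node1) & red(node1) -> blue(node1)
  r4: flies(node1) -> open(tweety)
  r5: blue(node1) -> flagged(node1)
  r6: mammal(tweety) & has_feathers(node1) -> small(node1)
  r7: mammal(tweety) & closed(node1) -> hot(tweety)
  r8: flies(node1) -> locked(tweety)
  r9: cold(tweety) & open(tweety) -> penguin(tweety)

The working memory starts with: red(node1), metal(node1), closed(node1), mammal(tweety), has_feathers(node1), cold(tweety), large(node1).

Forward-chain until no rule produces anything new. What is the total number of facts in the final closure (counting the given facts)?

16

Round 1 — r1, r3, r6, r7, derive signed(node1), blue(node1), small(node1), hot(tweety).
Round 2 — r2, r5, derive flies(node1), flagged(node1).
Round 3 — r4, r8, derive open(tweety), locked(tweety).
Round 4 — r9, derive penguin(tweety).
Closure: {blue(node1), closed(node1), cold(tweety), flagged(node1), flies(node1), has_feathers(node1), hot(tweety), large(node1), locked(tweety), mammal(tweety), metal(node1), open(tweety), penguin(tweety), red(node1), signed(node1), small(node1)} — 16 facts.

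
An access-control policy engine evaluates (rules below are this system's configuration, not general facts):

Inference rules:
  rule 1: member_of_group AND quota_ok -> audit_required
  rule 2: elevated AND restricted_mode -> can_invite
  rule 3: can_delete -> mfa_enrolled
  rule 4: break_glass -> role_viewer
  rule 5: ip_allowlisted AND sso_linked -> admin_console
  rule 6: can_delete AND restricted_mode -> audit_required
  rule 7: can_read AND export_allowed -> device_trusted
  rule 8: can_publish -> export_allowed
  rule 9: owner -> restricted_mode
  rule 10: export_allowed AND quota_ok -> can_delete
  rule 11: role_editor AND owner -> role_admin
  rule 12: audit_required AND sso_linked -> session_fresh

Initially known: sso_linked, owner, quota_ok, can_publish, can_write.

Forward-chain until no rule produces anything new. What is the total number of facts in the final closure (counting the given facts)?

Round 1 — rule 8, rule 9, derive export_allowed, restricted_mode.
Round 2 — rule 10, derive can_delete.
Round 3 — rule 3, rule 6, derive mfa_enrolled, audit_required.
Round 4 — rule 12, derive session_fresh.
Closure: {audit_required, can_delete, can_publish, can_write, export_allowed, mfa_enrolled, owner, quota_ok, restricted_mode, session_fresh, sso_linked} — 11 facts.

11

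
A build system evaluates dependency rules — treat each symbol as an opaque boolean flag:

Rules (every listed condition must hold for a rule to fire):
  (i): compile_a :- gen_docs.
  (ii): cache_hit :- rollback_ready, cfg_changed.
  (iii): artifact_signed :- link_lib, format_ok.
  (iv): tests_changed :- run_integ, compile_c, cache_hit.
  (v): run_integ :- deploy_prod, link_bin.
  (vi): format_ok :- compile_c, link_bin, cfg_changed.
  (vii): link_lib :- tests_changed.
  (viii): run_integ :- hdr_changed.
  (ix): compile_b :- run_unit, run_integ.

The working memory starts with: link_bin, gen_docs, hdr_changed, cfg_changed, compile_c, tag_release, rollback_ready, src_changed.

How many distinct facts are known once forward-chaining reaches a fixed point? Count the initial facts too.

[1] (i) [compile_a :- gen_docs.]; (ii) [cache_hit :- rollback_ready, cfg_changed.]; (vi) [format_ok :- compile_c, link_bin, cfg_changed.]; (viii) [run_integ :- hdr_changed.]. ⇒ new: compile_a, cache_hit, format_ok, run_integ.
[2] (iv) [tests_changed :- run_integ, compile_c, cache_hit.]. ⇒ new: tests_changed.
[3] (vii) [link_lib :- tests_changed.]. ⇒ new: link_lib.
[4] (iii) [artifact_signed :- link_lib, format_ok.]. ⇒ new: artifact_signed.
Closure: {artifact_signed, cache_hit, cfg_changed, compile_a, compile_c, format_ok, gen_docs, hdr_changed, link_bin, link_lib, rollback_ready, run_integ, src_changed, tag_release, tests_changed} — 15 facts.

15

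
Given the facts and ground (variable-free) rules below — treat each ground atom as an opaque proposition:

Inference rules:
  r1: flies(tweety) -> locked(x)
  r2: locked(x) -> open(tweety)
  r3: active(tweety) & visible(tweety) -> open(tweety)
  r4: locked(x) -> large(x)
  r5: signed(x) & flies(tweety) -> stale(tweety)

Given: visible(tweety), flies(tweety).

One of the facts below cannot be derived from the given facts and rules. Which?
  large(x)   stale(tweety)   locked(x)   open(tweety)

Round 1: r1 [flies(tweety) -> locked(x)]. New: locked(x).
Round 2: r2 [locked(x) -> open(tweety)]; r4 [locked(x) -> large(x)]. New: open(tweety), large(x).
Derived: open(tweety) (round 2), large(x) (round 2), locked(x) (round 1). stale(tweety) never appears in any round.

stale(tweety)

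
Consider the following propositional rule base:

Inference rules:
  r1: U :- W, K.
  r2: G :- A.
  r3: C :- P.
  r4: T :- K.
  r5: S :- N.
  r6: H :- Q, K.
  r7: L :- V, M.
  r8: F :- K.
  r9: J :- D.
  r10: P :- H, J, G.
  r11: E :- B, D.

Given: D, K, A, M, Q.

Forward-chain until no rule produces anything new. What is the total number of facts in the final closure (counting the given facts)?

Round 1: r2 [G :- A.]; r4 [T :- K.]; r6 [H :- Q, K.]; r8 [F :- K.]; r9 [J :- D.]. New: G, T, H, F, J.
Round 2: r10 [P :- H, J, G.]. New: P.
Round 3: r3 [C :- P.]. New: C.
Closure: {A, C, D, F, G, H, J, K, M, P, Q, T} — 12 facts.

12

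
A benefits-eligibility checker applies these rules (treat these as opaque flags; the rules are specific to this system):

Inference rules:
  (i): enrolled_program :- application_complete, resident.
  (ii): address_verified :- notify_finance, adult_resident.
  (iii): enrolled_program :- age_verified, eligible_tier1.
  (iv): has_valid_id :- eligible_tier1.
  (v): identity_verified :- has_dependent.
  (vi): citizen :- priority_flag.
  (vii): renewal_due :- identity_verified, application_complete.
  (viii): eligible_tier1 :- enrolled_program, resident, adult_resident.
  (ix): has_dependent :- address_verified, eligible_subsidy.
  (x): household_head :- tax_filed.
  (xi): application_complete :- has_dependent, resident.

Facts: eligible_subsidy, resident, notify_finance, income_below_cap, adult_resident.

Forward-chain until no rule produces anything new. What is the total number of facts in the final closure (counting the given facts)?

Round 1 — (ii), derive address_verified.
Round 2 — (ix), derive has_dependent.
Round 3 — (v), (xi), derive identity_verified, application_complete.
Round 4 — (i), (vii), derive enrolled_program, renewal_due.
Round 5 — (viii), derive eligible_tier1.
Round 6 — (iv), derive has_valid_id.
Closure: {address_verified, adult_resident, application_complete, eligible_subsidy, eligible_tier1, enrolled_program, has_dependent, has_valid_id, identity_verified, income_below_cap, notify_finance, renewal_due, resident} — 13 facts.

13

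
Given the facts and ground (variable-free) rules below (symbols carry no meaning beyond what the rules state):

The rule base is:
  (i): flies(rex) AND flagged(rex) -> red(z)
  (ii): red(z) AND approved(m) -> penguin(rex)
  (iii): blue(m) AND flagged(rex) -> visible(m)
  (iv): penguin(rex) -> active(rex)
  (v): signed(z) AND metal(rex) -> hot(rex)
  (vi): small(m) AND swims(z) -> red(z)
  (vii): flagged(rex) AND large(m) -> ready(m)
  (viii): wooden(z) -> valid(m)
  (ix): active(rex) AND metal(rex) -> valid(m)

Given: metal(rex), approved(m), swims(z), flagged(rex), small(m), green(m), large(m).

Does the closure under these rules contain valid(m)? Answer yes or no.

Round 1 fires (vi), (vii), giving red(z), ready(m).
Round 2 fires (ii), giving penguin(rex).
Round 3 fires (iv), giving active(rex).
Round 4 fires (ix), giving valid(m).
valid(m) appears in round 4, so it is derivable.

yes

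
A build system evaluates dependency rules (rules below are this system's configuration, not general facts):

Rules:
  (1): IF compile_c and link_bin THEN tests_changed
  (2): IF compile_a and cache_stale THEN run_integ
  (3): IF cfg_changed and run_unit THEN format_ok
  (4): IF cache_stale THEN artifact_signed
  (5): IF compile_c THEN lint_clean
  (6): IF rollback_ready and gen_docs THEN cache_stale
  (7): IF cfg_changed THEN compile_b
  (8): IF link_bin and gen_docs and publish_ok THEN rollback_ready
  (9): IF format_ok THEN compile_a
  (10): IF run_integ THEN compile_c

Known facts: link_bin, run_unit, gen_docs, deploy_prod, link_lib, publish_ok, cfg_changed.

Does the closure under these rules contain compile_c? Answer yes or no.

Round 1 — (3), (7), (8), derive format_ok, compile_b, rollback_ready.
Round 2 — (6), (9), derive cache_stale, compile_a.
Round 3 — (2), (4), derive run_integ, artifact_signed.
Round 4 — (10), derive compile_c.
Round 5 — (1), (5), derive tests_changed, lint_clean.
compile_c appears in round 4, so it is derivable.

yes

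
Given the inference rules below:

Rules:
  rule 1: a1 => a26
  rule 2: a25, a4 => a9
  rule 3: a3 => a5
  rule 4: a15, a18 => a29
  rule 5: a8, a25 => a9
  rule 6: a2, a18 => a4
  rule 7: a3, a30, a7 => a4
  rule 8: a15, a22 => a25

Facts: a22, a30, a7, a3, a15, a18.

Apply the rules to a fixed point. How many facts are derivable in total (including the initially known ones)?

11

Round 1: rule 3 [a3 => a5]; rule 4 [a15, a18 => a29]; rule 7 [a3, a30, a7 => a4]; rule 8 [a15, a22 => a25]. New: a5, a29, a4, a25.
Round 2: rule 2 [a25, a4 => a9]. New: a9.
Closure: {a15, a18, a22, a25, a29, a3, a30, a4, a5, a7, a9} — 11 facts.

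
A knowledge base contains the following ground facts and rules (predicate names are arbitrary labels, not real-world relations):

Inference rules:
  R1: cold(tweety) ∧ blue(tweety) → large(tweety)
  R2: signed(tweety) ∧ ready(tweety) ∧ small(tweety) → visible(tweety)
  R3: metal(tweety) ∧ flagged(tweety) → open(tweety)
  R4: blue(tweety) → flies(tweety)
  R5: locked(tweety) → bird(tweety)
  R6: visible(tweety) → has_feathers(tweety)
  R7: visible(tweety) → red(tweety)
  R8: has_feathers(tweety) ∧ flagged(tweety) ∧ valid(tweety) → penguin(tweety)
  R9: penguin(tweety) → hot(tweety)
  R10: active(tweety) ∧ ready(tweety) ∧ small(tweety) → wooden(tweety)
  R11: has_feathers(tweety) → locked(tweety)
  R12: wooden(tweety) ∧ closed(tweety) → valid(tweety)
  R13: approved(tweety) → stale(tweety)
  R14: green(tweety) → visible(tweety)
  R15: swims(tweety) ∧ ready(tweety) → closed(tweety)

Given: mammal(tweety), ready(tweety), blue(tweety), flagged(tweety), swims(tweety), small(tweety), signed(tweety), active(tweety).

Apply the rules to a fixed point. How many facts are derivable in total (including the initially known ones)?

[1] R2 [signed(tweety) ∧ ready(tweety) ∧ small(tweety) → visible(tweety)]; R4 [blue(tweety) → flies(tweety)]; R10 [active(tweety) ∧ ready(tweety) ∧ small(tweety) → wooden(tweety)]; R15 [swims(tweety) ∧ ready(tweety) → closed(tweety)]. ⇒ new: visible(tweety), flies(tweety), wooden(tweety), closed(tweety).
[2] R6 [visible(tweety) → has_feathers(tweety)]; R7 [visible(tweety) → red(tweety)]; R12 [wooden(tweety) ∧ closed(tweety) → valid(tweety)]. ⇒ new: has_feathers(tweety), red(tweety), valid(tweety).
[3] R8 [has_feathers(tweety) ∧ flagged(tweety) ∧ valid(tweety) → penguin(tweety)]; R11 [has_feathers(tweety) → locked(tweety)]. ⇒ new: penguin(tweety), locked(tweety).
[4] R5 [locked(tweety) → bird(tweety)]; R9 [penguin(tweety) → hot(tweety)]. ⇒ new: bird(tweety), hot(tweety).
Closure: {active(tweety), bird(tweety), blue(tweety), closed(tweety), flagged(tweety), flies(tweety), has_feathers(tweety), hot(tweety), locked(tweety), mammal(tweety), penguin(tweety), ready(tweety), red(tweety), signed(tweety), small(tweety), swims(tweety), valid(tweety), visible(tweety), wooden(tweety)} — 19 facts.

19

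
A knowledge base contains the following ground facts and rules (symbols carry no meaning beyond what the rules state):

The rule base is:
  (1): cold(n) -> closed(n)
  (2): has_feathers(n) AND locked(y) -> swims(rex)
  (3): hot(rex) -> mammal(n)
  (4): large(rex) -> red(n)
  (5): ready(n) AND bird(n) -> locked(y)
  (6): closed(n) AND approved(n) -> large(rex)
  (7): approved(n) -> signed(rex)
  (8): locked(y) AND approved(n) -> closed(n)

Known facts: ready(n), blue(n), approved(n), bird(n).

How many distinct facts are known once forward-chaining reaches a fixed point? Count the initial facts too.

Round 1 — (5), (7), derive locked(y), signed(rex).
Round 2 — (8), derive closed(n).
Round 3 — (6), derive large(rex).
Round 4 — (4), derive red(n).
Closure: {approved(n), bird(n), blue(n), closed(n), large(rex), locked(y), ready(n), red(n), signed(rex)} — 9 facts.

9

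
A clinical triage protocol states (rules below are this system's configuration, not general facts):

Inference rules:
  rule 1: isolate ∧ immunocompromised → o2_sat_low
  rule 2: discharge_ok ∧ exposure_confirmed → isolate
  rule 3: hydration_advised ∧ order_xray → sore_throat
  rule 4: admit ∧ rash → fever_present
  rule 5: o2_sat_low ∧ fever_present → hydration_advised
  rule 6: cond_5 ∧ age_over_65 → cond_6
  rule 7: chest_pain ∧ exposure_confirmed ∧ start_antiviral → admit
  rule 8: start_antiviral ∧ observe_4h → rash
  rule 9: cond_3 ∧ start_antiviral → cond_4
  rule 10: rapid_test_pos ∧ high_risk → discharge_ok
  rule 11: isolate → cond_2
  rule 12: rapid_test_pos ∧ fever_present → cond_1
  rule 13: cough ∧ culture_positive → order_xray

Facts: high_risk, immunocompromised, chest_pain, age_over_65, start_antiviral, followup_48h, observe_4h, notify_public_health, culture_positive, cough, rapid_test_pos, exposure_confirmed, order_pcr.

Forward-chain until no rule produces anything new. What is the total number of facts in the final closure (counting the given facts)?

[1] rule 7 [chest_pain ∧ exposure_confirmed ∧ start_antiviral → admit]; rule 8 [start_antiviral ∧ observe_4h → rash]; rule 10 [rapid_test_pos ∧ high_risk → discharge_ok]; rule 13 [cough ∧ culture_positive → order_xray]. ⇒ new: admit, rash, discharge_ok, order_xray.
[2] rule 2 [discharge_ok ∧ exposure_confirmed → isolate]; rule 4 [admit ∧ rash → fever_present]. ⇒ new: isolate, fever_present.
[3] rule 1 [isolate ∧ immunocompromised → o2_sat_low]; rule 11 [isolate → cond_2]; rule 12 [rapid_test_pos ∧ fever_present → cond_1]. ⇒ new: o2_sat_low, cond_2, cond_1.
[4] rule 5 [o2_sat_low ∧ fever_present → hydration_advised]. ⇒ new: hydration_advised.
[5] rule 3 [hydration_advised ∧ order_xray → sore_throat]. ⇒ new: sore_throat.
Closure: {admit, age_over_65, chest_pain, cond_1, cond_2, cough, culture_positive, discharge_ok, exposure_confirmed, fever_present, followup_48h, high_risk, hydration_advised, immunocompromised, isolate, notify_public_health, o2_sat_low, observe_4h, order_pcr, order_xray, rapid_test_pos, rash, sore_throat, start_antiviral} — 24 facts.

24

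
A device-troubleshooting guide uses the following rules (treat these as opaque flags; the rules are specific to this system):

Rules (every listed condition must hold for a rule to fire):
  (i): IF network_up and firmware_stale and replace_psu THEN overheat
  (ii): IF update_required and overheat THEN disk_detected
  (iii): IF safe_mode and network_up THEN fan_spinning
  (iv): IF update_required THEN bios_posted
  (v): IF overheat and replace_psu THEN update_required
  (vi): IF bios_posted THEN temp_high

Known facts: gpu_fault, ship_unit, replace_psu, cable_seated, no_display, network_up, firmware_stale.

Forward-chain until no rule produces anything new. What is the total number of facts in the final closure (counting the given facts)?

12

Round 1: (i) [IF network_up and firmware_stale and replace_psu THEN overheat]. New: overheat.
Round 2: (v) [IF overheat and replace_psu THEN update_required]. New: update_required.
Round 3: (ii) [IF update_required and overheat THEN disk_detected]; (iv) [IF update_required THEN bios_posted]. New: disk_detected, bios_posted.
Round 4: (vi) [IF bios_posted THEN temp_high]. New: temp_high.
Closure: {bios_posted, cable_seated, disk_detected, firmware_stale, gpu_fault, network_up, no_display, overheat, replace_psu, ship_unit, temp_high, update_required} — 12 facts.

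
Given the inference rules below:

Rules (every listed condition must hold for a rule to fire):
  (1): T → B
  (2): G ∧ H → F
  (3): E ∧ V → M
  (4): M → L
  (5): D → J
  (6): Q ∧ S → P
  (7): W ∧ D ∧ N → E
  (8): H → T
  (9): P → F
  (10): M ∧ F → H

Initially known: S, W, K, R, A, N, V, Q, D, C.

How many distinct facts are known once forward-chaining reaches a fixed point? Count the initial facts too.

Round 1 fires (5), (6), (7), giving J, P, E.
Round 2 fires (3), (9), giving M, F.
Round 3 fires (4), (10), giving L, H.
Round 4 fires (8), giving T.
Round 5 fires (1), giving B.
Closure: {A, B, C, D, E, F, H, J, K, L, M, N, P, Q, R, S, T, V, W} — 19 facts.

19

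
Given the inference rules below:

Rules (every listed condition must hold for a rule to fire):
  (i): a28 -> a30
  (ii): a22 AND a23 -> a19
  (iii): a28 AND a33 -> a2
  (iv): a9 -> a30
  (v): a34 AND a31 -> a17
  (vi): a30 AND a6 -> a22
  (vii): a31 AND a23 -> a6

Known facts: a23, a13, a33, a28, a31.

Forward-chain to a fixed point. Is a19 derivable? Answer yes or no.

yes

Round 1: (i) [a28 -> a30]; (iii) [a28 AND a33 -> a2]; (vii) [a31 AND a23 -> a6]. New: a30, a2, a6.
Round 2: (vi) [a30 AND a6 -> a22]. New: a22.
Round 3: (ii) [a22 AND a23 -> a19]. New: a19.
a19 appears in round 3, so it is derivable.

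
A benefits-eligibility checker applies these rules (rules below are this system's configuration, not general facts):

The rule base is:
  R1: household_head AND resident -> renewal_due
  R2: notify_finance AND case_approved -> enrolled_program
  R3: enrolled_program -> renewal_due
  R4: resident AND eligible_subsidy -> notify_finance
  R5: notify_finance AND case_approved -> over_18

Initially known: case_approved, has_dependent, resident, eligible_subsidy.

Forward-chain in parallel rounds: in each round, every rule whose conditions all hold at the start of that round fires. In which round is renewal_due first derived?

Round 1 fires R4, giving notify_finance.
Round 2 fires R2, R5, giving enrolled_program, over_18.
Round 3 fires R3, giving renewal_due.
renewal_due first appears in round 3.

3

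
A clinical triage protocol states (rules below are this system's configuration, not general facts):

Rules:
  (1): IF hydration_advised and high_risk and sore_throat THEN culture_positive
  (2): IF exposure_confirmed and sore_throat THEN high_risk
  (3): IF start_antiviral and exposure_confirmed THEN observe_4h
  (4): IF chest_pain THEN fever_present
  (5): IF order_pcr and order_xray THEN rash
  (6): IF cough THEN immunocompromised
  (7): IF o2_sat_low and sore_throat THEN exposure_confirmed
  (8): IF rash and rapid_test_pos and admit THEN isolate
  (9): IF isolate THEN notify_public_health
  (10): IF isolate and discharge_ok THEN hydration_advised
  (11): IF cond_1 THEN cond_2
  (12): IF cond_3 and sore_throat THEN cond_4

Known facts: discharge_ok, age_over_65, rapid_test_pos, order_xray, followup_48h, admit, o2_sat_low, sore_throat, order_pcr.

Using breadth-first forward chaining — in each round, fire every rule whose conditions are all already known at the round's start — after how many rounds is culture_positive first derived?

4

Round 1: (5) [IF order_pcr and order_xray THEN rash]; (7) [IF o2_sat_low and sore_throat THEN exposure_confirmed]. New: rash, exposure_confirmed.
Round 2: (2) [IF exposure_confirmed and sore_throat THEN high_risk]; (8) [IF rash and rapid_test_pos and admit THEN isolate]. New: high_risk, isolate.
Round 3: (9) [IF isolate THEN notify_public_health]; (10) [IF isolate and discharge_ok THEN hydration_advised]. New: notify_public_health, hydration_advised.
Round 4: (1) [IF hydration_advised and high_risk and sore_throat THEN culture_positive]. New: culture_positive.
culture_positive first appears in round 4.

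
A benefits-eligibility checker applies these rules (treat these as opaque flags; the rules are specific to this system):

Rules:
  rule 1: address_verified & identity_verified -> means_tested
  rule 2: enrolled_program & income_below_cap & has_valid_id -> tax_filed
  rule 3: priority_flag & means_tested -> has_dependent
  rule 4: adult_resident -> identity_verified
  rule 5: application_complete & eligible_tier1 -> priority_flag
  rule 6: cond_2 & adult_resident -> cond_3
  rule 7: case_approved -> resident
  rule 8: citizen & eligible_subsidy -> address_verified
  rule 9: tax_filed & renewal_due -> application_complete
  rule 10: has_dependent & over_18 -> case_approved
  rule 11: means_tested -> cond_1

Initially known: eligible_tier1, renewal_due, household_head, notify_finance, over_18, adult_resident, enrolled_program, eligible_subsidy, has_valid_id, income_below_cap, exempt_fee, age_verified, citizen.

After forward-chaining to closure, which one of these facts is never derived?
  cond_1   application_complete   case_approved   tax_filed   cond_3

cond_3

Round 1 — rule 2, rule 4, rule 8, derive tax_filed, identity_verified, address_verified.
Round 2 — rule 1, rule 9, derive means_tested, application_complete.
Round 3 — rule 5, rule 11, derive priority_flag, cond_1.
Round 4 — rule 3, derive has_dependent.
Round 5 — rule 10, derive case_approved.
Round 6 — rule 7, derive resident.
Derived: application_complete (round 2), cond_1 (round 3), tax_filed (round 1), case_approved (round 5). cond_3 never appears in any round.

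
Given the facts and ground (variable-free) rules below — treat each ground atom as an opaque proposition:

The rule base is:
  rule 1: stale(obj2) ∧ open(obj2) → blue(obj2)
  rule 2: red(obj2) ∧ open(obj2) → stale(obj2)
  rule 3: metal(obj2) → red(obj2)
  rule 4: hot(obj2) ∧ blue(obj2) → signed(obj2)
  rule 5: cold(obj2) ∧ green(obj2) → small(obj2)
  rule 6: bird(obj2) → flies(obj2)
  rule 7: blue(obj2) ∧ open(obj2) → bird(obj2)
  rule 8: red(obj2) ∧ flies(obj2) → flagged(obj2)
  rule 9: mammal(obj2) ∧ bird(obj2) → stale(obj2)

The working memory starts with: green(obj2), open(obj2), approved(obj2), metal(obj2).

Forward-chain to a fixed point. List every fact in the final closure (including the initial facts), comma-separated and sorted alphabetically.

[1] rule 3 [metal(obj2) → red(obj2)]. ⇒ new: red(obj2).
[2] rule 2 [red(obj2) ∧ open(obj2) → stale(obj2)]. ⇒ new: stale(obj2).
[3] rule 1 [stale(obj2) ∧ open(obj2) → blue(obj2)]. ⇒ new: blue(obj2).
[4] rule 7 [blue(obj2) ∧ open(obj2) → bird(obj2)]. ⇒ new: bird(obj2).
[5] rule 6 [bird(obj2) → flies(obj2)]. ⇒ new: flies(obj2).
[6] rule 8 [red(obj2) ∧ flies(obj2) → flagged(obj2)]. ⇒ new: flagged(obj2).

approved(obj2), bird(obj2), blue(obj2), flagged(obj2), flies(obj2), green(obj2), metal(obj2), open(obj2), red(obj2), stale(obj2)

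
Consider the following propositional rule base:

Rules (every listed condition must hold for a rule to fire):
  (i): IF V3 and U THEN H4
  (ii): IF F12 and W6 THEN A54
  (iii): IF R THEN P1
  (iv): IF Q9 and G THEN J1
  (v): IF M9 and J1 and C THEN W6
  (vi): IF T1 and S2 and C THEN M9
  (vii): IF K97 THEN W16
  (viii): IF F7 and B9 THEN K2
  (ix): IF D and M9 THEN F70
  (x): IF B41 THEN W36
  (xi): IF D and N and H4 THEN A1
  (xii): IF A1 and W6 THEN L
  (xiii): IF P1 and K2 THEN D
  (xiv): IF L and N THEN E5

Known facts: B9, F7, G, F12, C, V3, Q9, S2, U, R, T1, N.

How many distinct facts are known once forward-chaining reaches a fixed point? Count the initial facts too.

[1] (i) [IF V3 and U THEN H4]; (iii) [IF R THEN P1]; (iv) [IF Q9 and G THEN J1]; (vi) [IF T1 and S2 and C THEN M9]; (viii) [IF F7 and B9 THEN K2]. ⇒ new: H4, P1, J1, M9, K2.
[2] (v) [IF M9 and J1 and C THEN W6]; (xiii) [IF P1 and K2 THEN D]. ⇒ new: W6, D.
[3] (ii) [IF F12 and W6 THEN A54]; (ix) [IF D and M9 THEN F70]; (xi) [IF D and N and H4 THEN A1]. ⇒ new: A54, F70, A1.
[4] (xii) [IF A1 and W6 THEN L]. ⇒ new: L.
[5] (xiv) [IF L and N THEN E5]. ⇒ new: E5.
Closure: {A1, A54, B9, C, D, E5, F12, F7, F70, G, H4, J1, K2, L, M9, N, P1, Q9, R, S2, T1, U, V3, W6} — 24 facts.

24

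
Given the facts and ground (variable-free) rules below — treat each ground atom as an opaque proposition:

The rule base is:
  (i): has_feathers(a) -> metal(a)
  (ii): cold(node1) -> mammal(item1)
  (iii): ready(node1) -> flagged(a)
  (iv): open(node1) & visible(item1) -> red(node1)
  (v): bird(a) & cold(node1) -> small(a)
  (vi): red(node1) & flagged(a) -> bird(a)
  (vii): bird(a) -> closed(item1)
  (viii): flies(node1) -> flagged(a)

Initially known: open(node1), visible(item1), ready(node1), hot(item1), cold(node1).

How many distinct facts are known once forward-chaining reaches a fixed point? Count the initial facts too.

11

Round 1: (ii) [cold(node1) -> mammal(item1)]; (iii) [ready(node1) -> flagged(a)]; (iv) [open(node1) & visible(item1) -> red(node1)]. New: mammal(item1), flagged(a), red(node1).
Round 2: (vi) [red(node1) & flagged(a) -> bird(a)]. New: bird(a).
Round 3: (v) [bird(a) & cold(node1) -> small(a)]; (vii) [bird(a) -> closed(item1)]. New: small(a), closed(item1).
Closure: {bird(a), closed(item1), cold(node1), flagged(a), hot(item1), mammal(item1), open(node1), ready(node1), red(node1), small(a), visible(item1)} — 11 facts.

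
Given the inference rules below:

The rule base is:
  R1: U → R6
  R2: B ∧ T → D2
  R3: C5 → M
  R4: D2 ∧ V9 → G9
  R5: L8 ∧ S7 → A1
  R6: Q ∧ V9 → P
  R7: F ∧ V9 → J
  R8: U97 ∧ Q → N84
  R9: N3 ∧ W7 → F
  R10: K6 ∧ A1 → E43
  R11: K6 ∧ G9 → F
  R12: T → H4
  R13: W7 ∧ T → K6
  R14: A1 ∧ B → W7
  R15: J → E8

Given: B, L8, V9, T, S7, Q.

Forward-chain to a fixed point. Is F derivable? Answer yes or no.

Round 1: R2 [B ∧ T → D2]; R5 [L8 ∧ S7 → A1]; R6 [Q ∧ V9 → P]; R12 [T → H4]. Adds D2, A1, P, H4.
Round 2: R4 [D2 ∧ V9 → G9]; R14 [A1 ∧ B → W7]. Adds G9, W7.
Round 3: R13 [W7 ∧ T → K6]. Adds K6.
Round 4: R10 [K6 ∧ A1 → E43]; R11 [K6 ∧ G9 → F]. Adds E43, F.
Round 5: R7 [F ∧ V9 → J]. Adds J.
Round 6: R15 [J → E8]. Adds E8.
F appears in round 4, so it is derivable.

yes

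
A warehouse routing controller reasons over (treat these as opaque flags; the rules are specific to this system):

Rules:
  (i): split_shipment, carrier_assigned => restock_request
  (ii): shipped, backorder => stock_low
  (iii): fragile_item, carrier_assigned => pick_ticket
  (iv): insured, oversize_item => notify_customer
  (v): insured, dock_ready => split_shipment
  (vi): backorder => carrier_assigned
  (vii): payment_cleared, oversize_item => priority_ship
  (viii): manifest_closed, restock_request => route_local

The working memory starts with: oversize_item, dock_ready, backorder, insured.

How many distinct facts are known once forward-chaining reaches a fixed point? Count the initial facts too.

8

Round 1 fires (iv), (v), (vi), giving notify_customer, split_shipment, carrier_assigned.
Round 2 fires (i), giving restock_request.
Closure: {backorder, carrier_assigned, dock_ready, insured, notify_customer, oversize_item, restock_request, split_shipment} — 8 facts.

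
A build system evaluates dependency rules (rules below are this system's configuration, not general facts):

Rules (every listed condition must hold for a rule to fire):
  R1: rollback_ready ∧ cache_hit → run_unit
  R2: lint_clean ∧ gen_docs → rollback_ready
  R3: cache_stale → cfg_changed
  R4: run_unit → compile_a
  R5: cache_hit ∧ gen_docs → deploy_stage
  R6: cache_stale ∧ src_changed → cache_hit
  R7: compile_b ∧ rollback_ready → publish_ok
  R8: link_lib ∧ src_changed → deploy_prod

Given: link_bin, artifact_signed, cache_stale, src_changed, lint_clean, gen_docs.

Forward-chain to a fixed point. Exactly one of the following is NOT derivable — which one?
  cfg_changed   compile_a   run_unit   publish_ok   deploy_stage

publish_ok

Round 1 — R2, R3, R6, derive rollback_ready, cfg_changed, cache_hit.
Round 2 — R1, R5, derive run_unit, deploy_stage.
Round 3 — R4, derive compile_a.
Derived: deploy_stage (round 2), run_unit (round 2), compile_a (round 3), cfg_changed (round 1). publish_ok never appears in any round.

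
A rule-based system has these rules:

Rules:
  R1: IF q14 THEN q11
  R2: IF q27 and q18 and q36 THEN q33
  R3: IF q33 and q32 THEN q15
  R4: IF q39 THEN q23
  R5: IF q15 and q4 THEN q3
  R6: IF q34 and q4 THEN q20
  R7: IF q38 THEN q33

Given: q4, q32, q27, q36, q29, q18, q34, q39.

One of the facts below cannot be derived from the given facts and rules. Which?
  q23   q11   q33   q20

Round 1 fires R2, R4, R6, giving q33, q23, q20.
Round 2 fires R3, giving q15.
Round 3 fires R5, giving q3.
Derived: q23 (round 1), q20 (round 1), q33 (round 1). q11 never appears in any round.

q11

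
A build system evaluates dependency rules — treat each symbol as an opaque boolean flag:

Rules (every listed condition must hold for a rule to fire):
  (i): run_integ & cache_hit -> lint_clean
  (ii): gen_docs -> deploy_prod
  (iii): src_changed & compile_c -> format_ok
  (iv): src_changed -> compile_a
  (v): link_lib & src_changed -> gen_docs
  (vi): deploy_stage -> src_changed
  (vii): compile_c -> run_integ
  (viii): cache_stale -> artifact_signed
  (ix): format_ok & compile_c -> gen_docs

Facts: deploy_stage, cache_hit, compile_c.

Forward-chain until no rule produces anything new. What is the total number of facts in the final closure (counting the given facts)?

[1] (vi) [deploy_stage -> src_changed]; (vii) [compile_c -> run_integ]. ⇒ new: src_changed, run_integ.
[2] (i) [run_integ & cache_hit -> lint_clean]; (iii) [src_changed & compile_c -> format_ok]; (iv) [src_changed -> compile_a]. ⇒ new: lint_clean, format_ok, compile_a.
[3] (ix) [format_ok & compile_c -> gen_docs]. ⇒ new: gen_docs.
[4] (ii) [gen_docs -> deploy_prod]. ⇒ new: deploy_prod.
Closure: {cache_hit, compile_a, compile_c, deploy_prod, deploy_stage, format_ok, gen_docs, lint_clean, run_integ, src_changed} — 10 facts.

10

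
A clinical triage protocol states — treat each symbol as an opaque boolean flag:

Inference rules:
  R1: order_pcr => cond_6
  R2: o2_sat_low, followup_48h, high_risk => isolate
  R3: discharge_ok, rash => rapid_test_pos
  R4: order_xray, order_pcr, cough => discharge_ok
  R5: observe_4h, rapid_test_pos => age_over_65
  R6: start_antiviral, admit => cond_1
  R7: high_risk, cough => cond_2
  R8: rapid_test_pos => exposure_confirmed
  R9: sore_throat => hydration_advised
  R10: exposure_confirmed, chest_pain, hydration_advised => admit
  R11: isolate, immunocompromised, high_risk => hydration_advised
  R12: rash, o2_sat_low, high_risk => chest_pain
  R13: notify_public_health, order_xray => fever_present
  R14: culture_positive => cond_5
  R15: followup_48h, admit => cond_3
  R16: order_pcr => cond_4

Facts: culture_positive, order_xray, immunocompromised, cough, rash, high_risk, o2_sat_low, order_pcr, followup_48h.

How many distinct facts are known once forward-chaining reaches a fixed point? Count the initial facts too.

21

[1] R1 [order_pcr => cond_6]; R2 [o2_sat_low, followup_48h, high_risk => isolate]; R4 [order_xray, order_pcr, cough => discharge_ok]; R7 [high_risk, cough => cond_2]; R12 [rash, o2_sat_low, high_risk => chest_pain]; R14 [culture_positive => cond_5]; R16 [order_pcr => cond_4]. ⇒ new: cond_6, isolate, discharge_ok, cond_2, chest_pain, cond_5, cond_4.
[2] R3 [discharge_ok, rash => rapid_test_pos]; R11 [isolate, immunocompromised, high_risk => hydration_advised]. ⇒ new: rapid_test_pos, hydration_advised.
[3] R8 [rapid_test_pos => exposure_confirmed]. ⇒ new: exposure_confirmed.
[4] R10 [exposure_confirmed, chest_pain, hydration_advised => admit]. ⇒ new: admit.
[5] R15 [followup_48h, admit => cond_3]. ⇒ new: cond_3.
Closure: {admit, chest_pain, cond_2, cond_3, cond_4, cond_5, cond_6, cough, culture_positive, discharge_ok, exposure_confirmed, followup_48h, high_risk, hydration_advised, immunocompromised, isolate, o2_sat_low, order_pcr, order_xray, rapid_test_pos, rash} — 21 facts.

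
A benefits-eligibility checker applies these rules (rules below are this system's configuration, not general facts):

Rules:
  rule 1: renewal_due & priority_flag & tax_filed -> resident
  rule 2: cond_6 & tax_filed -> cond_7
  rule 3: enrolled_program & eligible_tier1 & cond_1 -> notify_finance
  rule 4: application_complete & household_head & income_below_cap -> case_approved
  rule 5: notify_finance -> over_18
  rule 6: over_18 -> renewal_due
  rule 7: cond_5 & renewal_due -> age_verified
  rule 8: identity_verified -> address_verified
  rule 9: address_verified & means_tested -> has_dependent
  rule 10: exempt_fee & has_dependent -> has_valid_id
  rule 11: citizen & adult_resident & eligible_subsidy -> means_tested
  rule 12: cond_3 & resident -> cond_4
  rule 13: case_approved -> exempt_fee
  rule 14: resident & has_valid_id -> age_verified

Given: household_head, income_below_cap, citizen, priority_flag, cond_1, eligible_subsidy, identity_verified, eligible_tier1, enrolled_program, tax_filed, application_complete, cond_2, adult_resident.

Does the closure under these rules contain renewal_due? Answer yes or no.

yes

[1] rule 3 [enrolled_program & eligible_tier1 & cond_1 -> notify_finance]; rule 4 [application_complete & household_head & income_below_cap -> case_approved]; rule 8 [identity_verified -> address_verified]; rule 11 [citizen & adult_resident & eligible_subsidy -> means_tested]. ⇒ new: notify_finance, case_approved, address_verified, means_tested.
[2] rule 5 [notify_finance -> over_18]; rule 9 [address_verified & means_tested -> has_dependent]; rule 13 [case_approved -> exempt_fee]. ⇒ new: over_18, has_dependent, exempt_fee.
[3] rule 6 [over_18 -> renewal_due]; rule 10 [exempt_fee & has_dependent -> has_valid_id]. ⇒ new: renewal_due, has_valid_id.
[4] rule 1 [renewal_due & priority_flag & tax_filed -> resident]. ⇒ new: resident.
[5] rule 14 [resident & has_valid_id -> age_verified]. ⇒ new: age_verified.
renewal_due appears in round 3, so it is derivable.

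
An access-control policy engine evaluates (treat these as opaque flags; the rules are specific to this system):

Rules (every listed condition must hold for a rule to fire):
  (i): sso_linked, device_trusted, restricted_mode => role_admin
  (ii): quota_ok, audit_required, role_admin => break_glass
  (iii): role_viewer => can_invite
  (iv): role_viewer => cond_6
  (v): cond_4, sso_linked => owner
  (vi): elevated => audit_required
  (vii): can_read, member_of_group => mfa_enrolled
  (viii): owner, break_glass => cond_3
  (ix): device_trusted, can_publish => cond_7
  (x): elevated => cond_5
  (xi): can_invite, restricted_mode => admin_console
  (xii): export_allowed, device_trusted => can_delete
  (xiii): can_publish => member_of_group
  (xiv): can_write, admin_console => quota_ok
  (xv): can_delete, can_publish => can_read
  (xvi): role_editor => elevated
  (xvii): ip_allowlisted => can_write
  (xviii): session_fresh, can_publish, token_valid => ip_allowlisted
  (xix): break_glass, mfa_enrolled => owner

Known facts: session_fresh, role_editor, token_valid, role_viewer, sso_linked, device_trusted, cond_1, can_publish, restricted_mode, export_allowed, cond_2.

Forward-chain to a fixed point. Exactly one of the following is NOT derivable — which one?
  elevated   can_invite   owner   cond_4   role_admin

Round 1: (i) [sso_linked, device_trusted, restricted_mode => role_admin]; (iii) [role_viewer => can_invite]; (iv) [role_viewer => cond_6]; (ix) [device_trusted, can_publish => cond_7]; (xii) [export_allowed, device_trusted => can_delete]; (xiii) [can_publish => member_of_group]; (xvi) [role_editor => elevated]; (xviii) [session_fresh, can_publish, token_valid => ip_allowlisted]. New: role_admin, can_invite, cond_6, cond_7, can_delete, member_of_group, elevated, ip_allowlisted.
Round 2: (vi) [elevated => audit_required]; (x) [elevated => cond_5]; (xi) [can_invite, restricted_mode => admin_console]; (xv) [can_delete, can_publish => can_read]; (xvii) [ip_allowlisted => can_write]. New: audit_required, cond_5, admin_console, can_read, can_write.
Round 3: (vii) [can_read, member_of_group => mfa_enrolled]; (xiv) [can_write, admin_console => quota_ok]. New: mfa_enrolled, quota_ok.
Round 4: (ii) [quota_ok, audit_required, role_admin => break_glass]. New: break_glass.
Round 5: (xix) [break_glass, mfa_enrolled => owner]. New: owner.
Round 6: (viii) [owner, break_glass => cond_3]. New: cond_3.
Derived: elevated (round 1), role_admin (round 1), owner (round 5), can_invite (round 1). cond_4 never appears in any round.

cond_4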